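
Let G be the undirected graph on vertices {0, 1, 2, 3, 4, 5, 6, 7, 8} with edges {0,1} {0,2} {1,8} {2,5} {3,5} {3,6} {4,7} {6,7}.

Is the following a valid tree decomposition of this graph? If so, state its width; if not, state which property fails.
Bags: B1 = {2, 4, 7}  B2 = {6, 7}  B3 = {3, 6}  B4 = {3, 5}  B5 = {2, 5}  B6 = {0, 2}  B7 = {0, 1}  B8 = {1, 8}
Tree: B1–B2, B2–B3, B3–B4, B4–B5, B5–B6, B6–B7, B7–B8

A tree decomposition must satisfy three properties: every vertex lies in some bag; for every edge, both endpoints lie together in some bag; and for every vertex, the bags containing it form a connected subtree. Here bags containing vertex 2 are not connected in the tree, so the decomposition is invalid.

No — bags containing vertex 2 are not connected in the tree.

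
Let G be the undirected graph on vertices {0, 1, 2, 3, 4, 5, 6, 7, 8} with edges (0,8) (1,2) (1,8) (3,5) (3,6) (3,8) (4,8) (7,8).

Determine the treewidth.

A width-1 tree decomposition is:
Bags: B1 = {1, 8}  B2 = {3, 8}  B3 = {3, 6}  B4 = {7, 8}  B5 = {0, 8}  B6 = {3, 5}  B7 = {4, 8}  B8 = {1, 2}
Tree: B1–B2, B2–B3, B2–B4, B4–B5, B3–B6, B2–B7, B1–B8
The largest bag has 2 vertices, giving width 1; this decomposition certifies tw(G) ≤ 1. Any graph with an edge has treewidth ≥ 1, and G has the edge 8–1. Combining the bounds, tw(G) = 1.

1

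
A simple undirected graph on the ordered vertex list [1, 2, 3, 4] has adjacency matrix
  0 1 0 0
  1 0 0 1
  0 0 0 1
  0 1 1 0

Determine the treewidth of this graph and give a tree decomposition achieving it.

The largest bag has 2 vertices, giving width 1; this decomposition certifies tw(G) ≤ 1. G has an edge, so its treewidth is at least 1. Hence tw(G) = 1 exactly.

Treewidth 1.
Bags: B1 = {3, 4}  B2 = {2, 4}  B3 = {1, 2}
Tree: B1–B2, B2–B3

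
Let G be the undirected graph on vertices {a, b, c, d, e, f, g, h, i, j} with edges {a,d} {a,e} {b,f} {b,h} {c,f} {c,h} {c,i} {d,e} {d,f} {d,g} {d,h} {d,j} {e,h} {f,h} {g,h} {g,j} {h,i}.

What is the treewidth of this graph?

A width-2 tree decomposition is:
Bags: B1 = {d, e, h}  B2 = {d, f, h}  B3 = {a, d, e}  B4 = {d, g, h}  B5 = {c, f, h}  B6 = {d, g, j}  B7 = {c, h, i}  B8 = {b, f, h}
Tree: B1–B2, B1–B3, B2–B4, B2–B5, B4–B6, B5–B7, B5–B8
The largest bag has 3 vertices, giving width 2; this decomposition certifies tw(G) ≤ 2. Conversely, {d, g, j} is a clique of size 3, and the vertices of any clique must share a bag in every tree decomposition; so some bag has ≥ 3 vertices and tw(G) ≥ 2. The upper and lower bounds meet at 2, so that is the treewidth.

2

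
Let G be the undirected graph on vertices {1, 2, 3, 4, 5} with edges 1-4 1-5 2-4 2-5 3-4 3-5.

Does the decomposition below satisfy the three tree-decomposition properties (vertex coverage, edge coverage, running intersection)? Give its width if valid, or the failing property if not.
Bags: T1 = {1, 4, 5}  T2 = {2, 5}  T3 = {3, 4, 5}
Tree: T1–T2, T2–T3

A tree decomposition must satisfy three properties: every vertex lies in some bag; for every edge, both endpoints lie together in some bag; and for every vertex, the bags containing it form a connected subtree. Here edge (4,2) lies in no bag, so the decomposition is invalid.

No — edge (4,2) lies in no bag.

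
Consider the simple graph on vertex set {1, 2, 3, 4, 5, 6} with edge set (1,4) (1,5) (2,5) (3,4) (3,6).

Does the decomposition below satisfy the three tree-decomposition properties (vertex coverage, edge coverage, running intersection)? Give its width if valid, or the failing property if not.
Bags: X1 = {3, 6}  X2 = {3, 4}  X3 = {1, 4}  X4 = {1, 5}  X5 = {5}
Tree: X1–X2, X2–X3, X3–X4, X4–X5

A tree decomposition must satisfy three properties: every vertex lies in some bag; for every edge, both endpoints lie together in some bag; and for every vertex, the bags containing it form a connected subtree. Here vertex 2 appears in no bag, so the decomposition is invalid.

No — vertex 2 appears in no bag.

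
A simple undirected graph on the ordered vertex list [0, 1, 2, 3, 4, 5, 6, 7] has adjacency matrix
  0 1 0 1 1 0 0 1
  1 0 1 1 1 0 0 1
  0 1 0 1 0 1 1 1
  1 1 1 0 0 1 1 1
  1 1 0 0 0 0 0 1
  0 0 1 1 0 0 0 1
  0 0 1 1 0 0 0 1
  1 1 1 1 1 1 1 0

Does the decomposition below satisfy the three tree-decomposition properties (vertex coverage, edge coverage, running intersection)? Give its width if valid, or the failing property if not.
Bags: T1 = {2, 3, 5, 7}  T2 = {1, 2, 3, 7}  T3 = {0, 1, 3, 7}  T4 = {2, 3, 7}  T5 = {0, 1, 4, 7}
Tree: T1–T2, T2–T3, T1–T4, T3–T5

A tree decomposition must satisfy three properties: every vertex lies in some bag; for every edge, both endpoints lie together in some bag; and for every vertex, the bags containing it form a connected subtree. Here vertex 6 appears in no bag, so the decomposition is invalid.

No — vertex 6 appears in no bag.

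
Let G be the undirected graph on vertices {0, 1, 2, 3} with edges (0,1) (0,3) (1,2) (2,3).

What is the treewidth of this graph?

2

A width-2 tree decomposition is:
Bags: B1 = {0, 1, 3}  B2 = {1, 2, 3}
Tree: B1–B2
Each bag holds 3 vertices, so the decomposition has width 2, which upper-bounds the treewidth. For the lower bound, G contains the cycle 1–0–3–2–1, so G is not a forest; only forests have treewidth ≤ 1, hence tw(G) ≥ 2. Combining the bounds, tw(G) = 2.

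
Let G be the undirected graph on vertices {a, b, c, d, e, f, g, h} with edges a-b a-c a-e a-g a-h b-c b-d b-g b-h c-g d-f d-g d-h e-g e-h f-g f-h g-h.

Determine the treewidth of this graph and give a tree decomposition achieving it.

Treewidth 3.
One optimal decomposition is:
Bags: B1 = {a, b, c, g}  B2 = {a, b, g, h}  B3 = {b, d, g, h}  B4 = {d, f, g, h}  B5 = {a, e, g, h}
Tree: B1–B2, B2–B3, B3–B4, B2–B5

The largest bag has 4 vertices, giving width 3; this decomposition certifies tw(G) ≤ 3. On the other hand G contains the 4-clique {d, f, g, h}. A clique must lie in a single bag of any decomposition, so no decomposition can have width below 3. Combining the bounds, tw(G) = 3.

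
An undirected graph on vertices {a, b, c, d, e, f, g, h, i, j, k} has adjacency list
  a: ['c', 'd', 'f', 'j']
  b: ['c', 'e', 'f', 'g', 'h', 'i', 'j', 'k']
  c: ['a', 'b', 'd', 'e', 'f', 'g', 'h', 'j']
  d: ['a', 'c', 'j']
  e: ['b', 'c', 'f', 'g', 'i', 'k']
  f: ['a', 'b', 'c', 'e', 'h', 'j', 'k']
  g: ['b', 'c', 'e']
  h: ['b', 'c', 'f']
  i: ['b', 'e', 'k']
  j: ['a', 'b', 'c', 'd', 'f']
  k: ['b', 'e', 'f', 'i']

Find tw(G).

A width-3 tree decomposition is:
Bags: B1 = {a, c, f, j}  B2 = {b, c, f, j}  B3 = {b, c, f, h}  B4 = {b, c, e, f}  B5 = {b, c, e, g}  B6 = {a, c, d, j}  B7 = {b, e, f, k}  B8 = {b, e, i, k}
Tree: B1–B2, B2–B3, B2–B4, B4–B5, B1–B6, B4–B7, B7–B8
Every bag has size at most 4, so the width is 4 − 1 = 3 and tw(G) ≤ 3. For the lower bound, the 4 vertices {a, c, d, j} are pairwise adjacent, and any tree decomposition puts a clique entirely inside one bag — forcing width ≥ 3. Combining the bounds, tw(G) = 3.

3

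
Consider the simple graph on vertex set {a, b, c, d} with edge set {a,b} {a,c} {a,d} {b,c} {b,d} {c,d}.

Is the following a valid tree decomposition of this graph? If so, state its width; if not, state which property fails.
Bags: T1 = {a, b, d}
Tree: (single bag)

A tree decomposition must satisfy three properties: every vertex lies in some bag; for every edge, both endpoints lie together in some bag; and for every vertex, the bags containing it form a connected subtree. Here vertex c appears in no bag, so the decomposition is invalid.

No — vertex c appears in no bag.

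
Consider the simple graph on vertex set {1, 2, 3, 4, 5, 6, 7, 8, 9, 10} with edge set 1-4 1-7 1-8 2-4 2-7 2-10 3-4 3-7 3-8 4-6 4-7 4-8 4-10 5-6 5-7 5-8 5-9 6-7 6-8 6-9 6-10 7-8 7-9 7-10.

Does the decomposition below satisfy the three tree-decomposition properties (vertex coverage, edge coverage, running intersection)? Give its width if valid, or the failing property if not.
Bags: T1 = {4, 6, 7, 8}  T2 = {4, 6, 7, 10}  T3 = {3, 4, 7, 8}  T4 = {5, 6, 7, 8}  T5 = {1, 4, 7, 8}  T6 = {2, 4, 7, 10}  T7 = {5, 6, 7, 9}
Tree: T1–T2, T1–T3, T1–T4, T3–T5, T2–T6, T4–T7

Every vertex of G appears in some bag (union = {1, 2, 3, 4, 5, 6, 7, 8, 9, 10}); every edge is covered by a bag; and for each vertex v the set of bags containing v is connected in the bag tree. The decomposition is therefore valid. The largest bag has 4 vertices, so the width is 3.

Yes; width 3.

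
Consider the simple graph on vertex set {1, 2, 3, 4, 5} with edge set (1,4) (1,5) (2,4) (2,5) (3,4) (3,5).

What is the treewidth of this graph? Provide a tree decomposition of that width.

Treewidth 2.
One such decomposition:
Bags: B1 = {3, 4, 5}  B2 = {2, 4, 5}  B3 = {1, 4, 5}
Tree: B1–B2, B2–B3

Each bag holds 3 vertices, so the decomposition has width 2, which upper-bounds the treewidth. The edges 3–4–2–5–3 form a cycle, so G is not a tree and its treewidth is at least 2. Combining the bounds, tw(G) = 2.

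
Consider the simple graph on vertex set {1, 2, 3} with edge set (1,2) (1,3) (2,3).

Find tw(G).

2

A width-2 tree decomposition is:
Bags: B1 = {1, 2, 3}
Tree: (single bag)
A single bag containing all 3 vertices is trivially a valid decomposition of width 2. For the lower bound, the 3 vertices {1, 2, 3} are pairwise adjacent, and any tree decomposition puts a clique entirely inside one bag — forcing width ≥ 2. Combining the bounds, tw(G) = 2.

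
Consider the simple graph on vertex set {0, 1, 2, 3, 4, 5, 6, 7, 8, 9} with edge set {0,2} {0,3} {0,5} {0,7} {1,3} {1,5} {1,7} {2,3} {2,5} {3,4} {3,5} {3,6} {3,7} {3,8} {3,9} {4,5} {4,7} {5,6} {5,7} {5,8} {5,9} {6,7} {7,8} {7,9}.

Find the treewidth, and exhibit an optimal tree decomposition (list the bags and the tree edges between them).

The largest bag has 4 vertices, giving width 3; this decomposition certifies tw(G) ≤ 3. On the other hand G contains the 4-clique {0, 2, 3, 5}. A clique must lie in a single bag of any decomposition, so no decomposition can have width below 3. Hence tw(G) = 3 exactly.

Treewidth 3.
One such decomposition:
Bags: B1 = {3, 5, 6, 7}  B2 = {0, 3, 5, 7}  B3 = {3, 5, 7, 8}  B4 = {3, 4, 5, 7}  B5 = {0, 2, 3, 5}  B6 = {1, 3, 5, 7}  B7 = {3, 5, 7, 9}
Tree: B1–B2, B2–B3, B2–B4, B2–B5, B2–B6, B2–B7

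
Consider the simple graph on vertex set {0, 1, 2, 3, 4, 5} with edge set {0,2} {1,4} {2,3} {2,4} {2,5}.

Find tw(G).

A width-1 tree decomposition is:
Bags: B1 = {1, 4}  B2 = {2, 4}  B3 = {0, 2}  B4 = {2, 3}  B5 = {2, 5}
Tree: B1–B2, B2–B3, B2–B4, B3–B5
Every bag has size at most 2, so the width is 2 − 1 = 1 and tw(G) ≤ 1. G has an edge, so its treewidth is at least 1. The upper and lower bounds meet at 1, so that is the treewidth.

1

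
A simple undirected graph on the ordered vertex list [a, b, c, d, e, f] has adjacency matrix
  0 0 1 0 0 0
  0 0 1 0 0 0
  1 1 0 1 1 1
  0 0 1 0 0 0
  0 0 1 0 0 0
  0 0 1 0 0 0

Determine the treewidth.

1

A width-1 tree decomposition is:
Bags: B1 = {c, f}  B2 = {c, d}  B3 = {c, e}  B4 = {a, c}  B5 = {b, c}
Tree: B1–B2, B1–B3, B1–B4, B1–B5
The largest bag has 2 vertices, giving width 1; this decomposition certifies tw(G) ≤ 1. Since G has at least one edge (e.g. c–f), it is not an edgeless graph, so tw(G) ≥ 1. Combining the bounds, tw(G) = 1.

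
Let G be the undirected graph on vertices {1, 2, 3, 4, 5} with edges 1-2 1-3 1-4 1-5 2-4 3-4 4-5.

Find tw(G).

2

A width-2 tree decomposition is:
Bags: B1 = {1, 2, 4}  B2 = {1, 4, 5}  B3 = {1, 3, 4}
Tree: B1–B2, B1–B3
Each bag holds 3 vertices, so the decomposition has width 2, which upper-bounds the treewidth. Conversely, {1, 2, 4} is a clique of size 3, and the vertices of any clique must share a bag in every tree decomposition; so some bag has ≥ 3 vertices and tw(G) ≥ 2. Hence tw(G) = 2 exactly.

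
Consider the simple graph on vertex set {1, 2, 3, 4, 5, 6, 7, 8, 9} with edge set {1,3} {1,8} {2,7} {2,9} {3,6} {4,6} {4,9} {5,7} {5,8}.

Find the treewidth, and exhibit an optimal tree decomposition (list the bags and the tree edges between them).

The largest bag has 3 vertices, giving width 2; this decomposition certifies tw(G) ≤ 2. For the lower bound, G contains the cycle 9–2–7–5–8–1–3–6–4–9, so G is not a forest; only forests have treewidth ≤ 1, hence tw(G) ≥ 2. Combining the bounds, tw(G) = 2.

Treewidth 2.
Bags: B1 = {2, 7, 9}  B2 = {5, 7, 9}  B3 = {5, 8, 9}  B4 = {1, 8, 9}  B5 = {1, 3, 9}  B6 = {3, 6, 9}  B7 = {4, 6, 9}
Tree: B1–B2, B2–B3, B3–B4, B4–B5, B5–B6, B6–B7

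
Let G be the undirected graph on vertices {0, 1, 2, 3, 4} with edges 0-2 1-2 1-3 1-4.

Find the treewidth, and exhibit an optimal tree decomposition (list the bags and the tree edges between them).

The largest bag has 2 vertices, giving width 1; this decomposition certifies tw(G) ≤ 1. Since G has at least one edge (e.g. 1–4), it is not an edgeless graph, so tw(G) ≥ 1. Hence tw(G) = 1 exactly.

Treewidth 1.
One such decomposition:
Bags: B1 = {1, 4}  B2 = {1, 2}  B3 = {1, 3}  B4 = {0, 2}
Tree: B1–B2, B2–B3, B2–B4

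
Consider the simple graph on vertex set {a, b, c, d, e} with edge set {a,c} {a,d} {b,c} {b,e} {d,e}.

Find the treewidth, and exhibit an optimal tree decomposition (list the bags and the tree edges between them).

Treewidth 2.
One such decomposition:
Bags: B1 = {b, c, e}  B2 = {a, c, e}  B3 = {a, d, e}
Tree: B1–B2, B2–B3

The largest bag has 3 vertices, giving width 2; this decomposition certifies tw(G) ≤ 2. Since e–b–c–a–d–e is a cycle in G, G is not acyclic. Forests are exactly the graphs of treewidth ≤ 1, so tw(G) ≥ 2. The upper and lower bounds meet at 2, so that is the treewidth.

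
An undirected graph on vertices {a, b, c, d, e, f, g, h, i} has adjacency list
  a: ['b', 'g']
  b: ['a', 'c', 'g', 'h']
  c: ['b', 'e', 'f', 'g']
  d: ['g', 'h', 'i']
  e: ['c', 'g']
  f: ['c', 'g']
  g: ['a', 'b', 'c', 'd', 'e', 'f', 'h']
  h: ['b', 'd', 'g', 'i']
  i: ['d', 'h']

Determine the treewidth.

A width-2 tree decomposition is:
Bags: B1 = {b, g, h}  B2 = {d, g, h}  B3 = {a, b, g}  B4 = {b, c, g}  B5 = {c, f, g}  B6 = {c, e, g}  B7 = {d, h, i}
Tree: B1–B2, B1–B3, B1–B4, B4–B5, B4–B6, B2–B7
Each bag holds 3 vertices, so the decomposition has width 2, which upper-bounds the treewidth. For the lower bound, the 3 vertices {d, g, h} are pairwise adjacent, and any tree decomposition puts a clique entirely inside one bag — forcing width ≥ 2. Hence tw(G) = 2 exactly.

2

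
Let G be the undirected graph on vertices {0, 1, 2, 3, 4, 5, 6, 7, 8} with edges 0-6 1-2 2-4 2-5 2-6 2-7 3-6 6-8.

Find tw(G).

1

A width-1 tree decomposition is:
Bags: B1 = {1, 2}  B2 = {2, 5}  B3 = {2, 7}  B4 = {2, 6}  B5 = {3, 6}  B6 = {0, 6}  B7 = {6, 8}  B8 = {2, 4}
Tree: B1–B2, B1–B3, B2–B4, B4–B5, B4–B6, B4–B7, B4–B8
Every bag has size at most 2, so the width is 2 − 1 = 1 and tw(G) ≤ 1. Since G has at least one edge (e.g. 1–2), it is not an edgeless graph, so tw(G) ≥ 1. Combining the bounds, tw(G) = 1.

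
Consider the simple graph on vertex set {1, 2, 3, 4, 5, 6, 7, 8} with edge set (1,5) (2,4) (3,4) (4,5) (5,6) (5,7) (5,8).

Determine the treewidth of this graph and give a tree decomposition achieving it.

Treewidth 1.
One optimal decomposition is:
Bags: B1 = {4, 5}  B2 = {3, 4}  B3 = {2, 4}  B4 = {1, 5}  B5 = {5, 7}  B6 = {5, 8}  B7 = {5, 6}
Tree: B1–B2, B2–B3, B1–B4, B1–B5, B4–B6, B1–B7

The largest bag has 2 vertices, giving width 1; this decomposition certifies tw(G) ≤ 1. Since G has at least one edge (e.g. 5–4), it is not an edgeless graph, so tw(G) ≥ 1. Therefore the treewidth is 1.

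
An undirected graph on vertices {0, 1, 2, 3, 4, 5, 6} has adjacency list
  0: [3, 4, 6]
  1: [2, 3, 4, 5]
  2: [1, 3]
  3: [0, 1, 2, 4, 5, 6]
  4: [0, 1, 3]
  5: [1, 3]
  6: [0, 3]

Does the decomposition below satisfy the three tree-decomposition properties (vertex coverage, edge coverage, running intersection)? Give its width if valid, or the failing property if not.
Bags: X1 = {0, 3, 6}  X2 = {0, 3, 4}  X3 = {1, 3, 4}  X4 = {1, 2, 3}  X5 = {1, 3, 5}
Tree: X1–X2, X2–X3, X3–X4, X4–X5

Every vertex of G appears in some bag (union = {0, 1, 2, 3, 4, 5, 6}); every edge is covered by a bag; and for each vertex v the set of bags containing v is connected in the bag tree. The decomposition is therefore valid. The largest bag has 3 vertices, so the width is 2.

Yes; width 2.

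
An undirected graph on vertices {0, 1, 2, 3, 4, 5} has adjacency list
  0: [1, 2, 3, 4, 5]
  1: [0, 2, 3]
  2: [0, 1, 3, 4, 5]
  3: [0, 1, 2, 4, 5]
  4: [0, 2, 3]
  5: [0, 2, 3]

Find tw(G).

3

A width-3 tree decomposition is:
Bags: B1 = {0, 2, 3, 5}  B2 = {0, 1, 2, 3}  B3 = {0, 2, 3, 4}
Tree: B1–B2, B1–B3
The largest bag has 4 vertices, giving width 3; this decomposition certifies tw(G) ≤ 3. On the other hand G contains the 4-clique {0, 1, 2, 3}. A clique must lie in a single bag of any decomposition, so no decomposition can have width below 3. Hence tw(G) = 3 exactly.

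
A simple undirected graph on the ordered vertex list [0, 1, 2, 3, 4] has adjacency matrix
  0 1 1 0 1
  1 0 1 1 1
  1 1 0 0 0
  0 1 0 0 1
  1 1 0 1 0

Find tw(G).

2

A width-2 tree decomposition is:
Bags: B1 = {0, 1, 4}  B2 = {0, 1, 2}  B3 = {1, 3, 4}
Tree: B1–B2, B1–B3
Each bag holds 3 vertices, so the decomposition has width 2, which upper-bounds the treewidth. Conversely, {0, 1, 2} is a clique of size 3, and the vertices of any clique must share a bag in every tree decomposition; so some bag has ≥ 3 vertices and tw(G) ≥ 2. Hence tw(G) = 2 exactly.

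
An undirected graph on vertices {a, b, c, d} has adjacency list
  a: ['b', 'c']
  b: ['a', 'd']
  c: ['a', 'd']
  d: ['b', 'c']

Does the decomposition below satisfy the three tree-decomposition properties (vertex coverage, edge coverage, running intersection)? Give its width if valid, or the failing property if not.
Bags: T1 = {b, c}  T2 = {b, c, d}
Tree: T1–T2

A tree decomposition must satisfy three properties: every vertex lies in some bag; for every edge, both endpoints lie together in some bag; and for every vertex, the bags containing it form a connected subtree. Here vertex a appears in no bag, so the decomposition is invalid.

No — vertex a appears in no bag.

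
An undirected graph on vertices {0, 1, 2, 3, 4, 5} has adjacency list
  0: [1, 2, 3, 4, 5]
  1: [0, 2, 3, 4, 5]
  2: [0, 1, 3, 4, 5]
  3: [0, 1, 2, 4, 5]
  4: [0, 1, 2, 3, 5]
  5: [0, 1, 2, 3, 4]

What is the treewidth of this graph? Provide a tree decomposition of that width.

Treewidth 5.
Bags: B1 = {0, 1, 2, 3, 4, 5}
Tree: (single bag)

With just one bag of size 6, the width is 6 − 1 = 5, so tw(G) ≤ 5. Conversely, {0, 1, 2, 3, 4, 5} is a clique of size 6, and the vertices of any clique must share a bag in every tree decomposition; so some bag has ≥ 6 vertices and tw(G) ≥ 5. Hence tw(G) = 5 exactly.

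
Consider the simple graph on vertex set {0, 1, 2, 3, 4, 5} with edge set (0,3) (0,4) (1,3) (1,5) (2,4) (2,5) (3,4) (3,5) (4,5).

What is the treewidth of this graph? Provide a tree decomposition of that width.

Treewidth 2.
Bags: B1 = {3, 4, 5}  B2 = {2, 4, 5}  B3 = {0, 3, 4}  B4 = {1, 3, 5}
Tree: B1–B2, B1–B3, B1–B4

Every bag has size at most 3, so the width is 3 − 1 = 2 and tw(G) ≤ 2. For the lower bound, the 3 vertices {2, 4, 5} are pairwise adjacent, and any tree decomposition puts a clique entirely inside one bag — forcing width ≥ 2. Therefore the treewidth is 2.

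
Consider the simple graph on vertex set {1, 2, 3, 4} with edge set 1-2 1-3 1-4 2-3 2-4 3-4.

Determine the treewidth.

A width-3 tree decomposition is:
Bags: B1 = {1, 2, 3, 4}
Tree: (single bag)
With just one bag of size 4, the width is 4 − 1 = 3, so tw(G) ≤ 3. Conversely, {1, 2, 3, 4} is a clique of size 4, and the vertices of any clique must share a bag in every tree decomposition; so some bag has ≥ 4 vertices and tw(G) ≥ 3. Combining the bounds, tw(G) = 3.

3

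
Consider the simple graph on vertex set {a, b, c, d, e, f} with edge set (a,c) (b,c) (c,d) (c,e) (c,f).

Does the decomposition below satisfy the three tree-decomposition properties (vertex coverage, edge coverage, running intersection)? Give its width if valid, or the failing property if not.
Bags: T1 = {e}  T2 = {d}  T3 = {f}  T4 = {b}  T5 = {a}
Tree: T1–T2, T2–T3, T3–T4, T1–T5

A tree decomposition must satisfy three properties: every vertex lies in some bag; for every edge, both endpoints lie together in some bag; and for every vertex, the bags containing it form a connected subtree. Here vertex c appears in no bag, so the decomposition is invalid.

No — vertex c appears in no bag.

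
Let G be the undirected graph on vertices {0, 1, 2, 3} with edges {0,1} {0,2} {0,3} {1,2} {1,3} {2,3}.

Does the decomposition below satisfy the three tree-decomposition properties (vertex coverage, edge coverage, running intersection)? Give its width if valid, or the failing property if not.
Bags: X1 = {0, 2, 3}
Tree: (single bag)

A tree decomposition must satisfy three properties: every vertex lies in some bag; for every edge, both endpoints lie together in some bag; and for every vertex, the bags containing it form a connected subtree. Here vertex 1 appears in no bag, so the decomposition is invalid.

No — vertex 1 appears in no bag.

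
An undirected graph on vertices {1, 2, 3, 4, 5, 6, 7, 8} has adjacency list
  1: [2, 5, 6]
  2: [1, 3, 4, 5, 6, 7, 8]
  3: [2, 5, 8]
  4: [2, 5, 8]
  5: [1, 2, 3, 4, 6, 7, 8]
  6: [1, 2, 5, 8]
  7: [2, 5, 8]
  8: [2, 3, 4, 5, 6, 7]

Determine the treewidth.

A width-3 tree decomposition is:
Bags: B1 = {2, 5, 7, 8}  B2 = {2, 3, 5, 8}  B3 = {2, 5, 6, 8}  B4 = {1, 2, 5, 6}  B5 = {2, 4, 5, 8}
Tree: B1–B2, B1–B3, B3–B4, B1–B5
The largest bag has 4 vertices, giving width 3; this decomposition certifies tw(G) ≤ 3. On the other hand G contains the 4-clique {2, 3, 5, 8}. A clique must lie in a single bag of any decomposition, so no decomposition can have width below 3. The upper and lower bounds meet at 3, so that is the treewidth.

3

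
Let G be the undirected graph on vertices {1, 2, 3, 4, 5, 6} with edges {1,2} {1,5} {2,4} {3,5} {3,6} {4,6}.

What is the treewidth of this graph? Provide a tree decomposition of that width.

The largest bag has 3 vertices, giving width 2; this decomposition certifies tw(G) ≤ 2. The edges 6–3–5–1–2–4–6 form a cycle, so G is not a tree and its treewidth is at least 2. Therefore the treewidth is 2.

Treewidth 2.
Bags: B1 = {3, 5, 6}  B2 = {1, 5, 6}  B3 = {1, 2, 6}  B4 = {2, 4, 6}
Tree: B1–B2, B2–B3, B3–B4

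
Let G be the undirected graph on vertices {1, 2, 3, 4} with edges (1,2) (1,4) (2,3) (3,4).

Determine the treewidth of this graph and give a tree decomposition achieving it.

The largest bag has 3 vertices, giving width 2; this decomposition certifies tw(G) ≤ 2. For the lower bound, G contains the cycle 4–1–2–3–4, so G is not a forest; only forests have treewidth ≤ 1, hence tw(G) ≥ 2. Therefore the treewidth is 2.

Treewidth 2.
One such decomposition:
Bags: B1 = {1, 2, 4}  B2 = {2, 3, 4}
Tree: B1–B2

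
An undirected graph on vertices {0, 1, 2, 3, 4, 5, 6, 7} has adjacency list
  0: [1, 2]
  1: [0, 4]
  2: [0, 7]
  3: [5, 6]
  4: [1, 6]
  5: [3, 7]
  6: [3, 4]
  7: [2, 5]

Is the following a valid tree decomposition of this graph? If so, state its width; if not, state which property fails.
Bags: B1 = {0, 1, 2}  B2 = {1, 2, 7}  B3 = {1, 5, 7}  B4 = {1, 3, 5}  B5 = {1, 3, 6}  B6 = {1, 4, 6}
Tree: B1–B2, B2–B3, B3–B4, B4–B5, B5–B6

Checking the three conditions: (i) the bags cover all of {0, 1, 2, 3, 4, 5, 6, 7}; (ii) for each edge, some bag contains both endpoints; (iii) the bags containing any fixed vertex form a subtree. All hold, so the decomposition is valid with width 3 − 1 = 2.

Yes; width 2.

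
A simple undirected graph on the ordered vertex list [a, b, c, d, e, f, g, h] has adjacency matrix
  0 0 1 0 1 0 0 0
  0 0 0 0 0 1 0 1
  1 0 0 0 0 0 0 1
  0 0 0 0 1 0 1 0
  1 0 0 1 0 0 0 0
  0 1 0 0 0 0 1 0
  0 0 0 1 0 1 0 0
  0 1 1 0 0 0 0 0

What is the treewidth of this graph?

A width-2 tree decomposition is:
Bags: B1 = {d, f, g}  B2 = {b, d, f}  B3 = {b, d, h}  B4 = {c, d, h}  B5 = {a, c, d}  B6 = {a, d, e}
Tree: B1–B2, B2–B3, B3–B4, B4–B5, B5–B6
The largest bag has 3 vertices, giving width 2; this decomposition certifies tw(G) ≤ 2. For the lower bound, G contains the cycle d–g–f–b–h–c–a–e–d, so G is not a forest; only forests have treewidth ≤ 1, hence tw(G) ≥ 2. The upper and lower bounds meet at 2, so that is the treewidth.

2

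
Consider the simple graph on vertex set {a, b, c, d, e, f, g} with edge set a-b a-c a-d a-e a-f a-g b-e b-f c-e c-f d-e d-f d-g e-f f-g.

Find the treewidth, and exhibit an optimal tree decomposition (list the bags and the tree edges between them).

Treewidth 3.
One optimal decomposition is:
Bags: B1 = {a, d, e, f}  B2 = {a, d, f, g}  B3 = {a, c, e, f}  B4 = {a, b, e, f}
Tree: B1–B2, B1–B3, B1–B4

Each bag holds 4 vertices, so the decomposition has width 3, which upper-bounds the treewidth. Conversely, {a, d, f, g} is a clique of size 4, and the vertices of any clique must share a bag in every tree decomposition; so some bag has ≥ 4 vertices and tw(G) ≥ 3. Combining the bounds, tw(G) = 3.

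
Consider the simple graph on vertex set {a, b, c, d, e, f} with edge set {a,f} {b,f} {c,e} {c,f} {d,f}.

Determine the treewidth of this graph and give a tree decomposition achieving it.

Treewidth 1.
Bags: B1 = {c, f}  B2 = {c, e}  B3 = {b, f}  B4 = {d, f}  B5 = {a, f}
Tree: B1–B2, B1–B3, B1–B4, B4–B5

The largest bag has 2 vertices, giving width 1; this decomposition certifies tw(G) ≤ 1. Any graph with an edge has treewidth ≥ 1, and G has the edge f–c. Hence tw(G) = 1 exactly.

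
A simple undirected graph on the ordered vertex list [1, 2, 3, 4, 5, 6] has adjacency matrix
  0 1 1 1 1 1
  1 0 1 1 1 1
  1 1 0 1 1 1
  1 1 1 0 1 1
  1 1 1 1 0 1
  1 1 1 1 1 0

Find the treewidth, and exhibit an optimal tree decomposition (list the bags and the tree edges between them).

A single bag containing all 6 vertices is trivially a valid decomposition of width 5. On the other hand G contains the 6-clique {1, 2, 3, 4, 5, 6}. A clique must lie in a single bag of any decomposition, so no decomposition can have width below 5. Combining the bounds, tw(G) = 5.

Treewidth 5.
Bags: B1 = {1, 2, 3, 4, 5, 6}
Tree: (single bag)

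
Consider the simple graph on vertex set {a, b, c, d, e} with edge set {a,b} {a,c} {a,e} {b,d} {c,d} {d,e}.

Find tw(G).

A width-2 tree decomposition is:
Bags: B1 = {a, b, d}  B2 = {a, c, d}  B3 = {a, d, e}
Tree: B1–B2, B2–B3
Every bag has size at most 3, so the width is 3 − 1 = 2 and tw(G) ≤ 2. Since b–a–c–d–b is a cycle in G, G is not acyclic. Forests are exactly the graphs of treewidth ≤ 1, so tw(G) ≥ 2. Therefore the treewidth is 2.

2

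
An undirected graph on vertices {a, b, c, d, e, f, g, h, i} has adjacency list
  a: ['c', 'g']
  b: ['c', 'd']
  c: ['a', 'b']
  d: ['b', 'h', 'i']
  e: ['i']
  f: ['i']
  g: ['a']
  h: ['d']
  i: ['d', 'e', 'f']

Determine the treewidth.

A width-1 tree decomposition is:
Bags: B1 = {a, c}  B2 = {b, c}  B3 = {b, d}  B4 = {d, i}  B5 = {e, i}  B6 = {d, h}  B7 = {f, i}  B8 = {a, g}
Tree: B1–B2, B2–B3, B3–B4, B4–B5, B4–B6, B4–B7, B1–B8
Every bag has size at most 2, so the width is 2 − 1 = 1 and tw(G) ≤ 1. Any graph with an edge has treewidth ≥ 1, and G has the edge c–a. Combining the bounds, tw(G) = 1.

1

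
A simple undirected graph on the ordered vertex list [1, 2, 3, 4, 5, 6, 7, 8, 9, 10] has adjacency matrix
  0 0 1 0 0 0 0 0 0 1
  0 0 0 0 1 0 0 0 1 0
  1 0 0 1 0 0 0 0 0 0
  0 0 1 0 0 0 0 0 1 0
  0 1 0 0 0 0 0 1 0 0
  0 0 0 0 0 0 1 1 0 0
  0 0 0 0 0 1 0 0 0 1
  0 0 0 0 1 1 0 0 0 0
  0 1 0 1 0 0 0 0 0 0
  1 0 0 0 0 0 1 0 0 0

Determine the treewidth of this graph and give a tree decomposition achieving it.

Treewidth 2.
One optimal decomposition is:
Bags: B1 = {6, 7, 10}  B2 = {1, 6, 10}  B3 = {1, 3, 6}  B4 = {3, 4, 6}  B5 = {4, 6, 9}  B6 = {2, 6, 9}  B7 = {2, 5, 6}  B8 = {5, 6, 8}
Tree: B1–B2, B2–B3, B3–B4, B4–B5, B5–B6, B6–B7, B7–B8

Each bag holds 3 vertices, so the decomposition has width 2, which upper-bounds the treewidth. For the lower bound, G contains the cycle 6–7–10–1–3–4–9–2–5–8–6, so G is not a forest; only forests have treewidth ≤ 1, hence tw(G) ≥ 2. Therefore the treewidth is 2.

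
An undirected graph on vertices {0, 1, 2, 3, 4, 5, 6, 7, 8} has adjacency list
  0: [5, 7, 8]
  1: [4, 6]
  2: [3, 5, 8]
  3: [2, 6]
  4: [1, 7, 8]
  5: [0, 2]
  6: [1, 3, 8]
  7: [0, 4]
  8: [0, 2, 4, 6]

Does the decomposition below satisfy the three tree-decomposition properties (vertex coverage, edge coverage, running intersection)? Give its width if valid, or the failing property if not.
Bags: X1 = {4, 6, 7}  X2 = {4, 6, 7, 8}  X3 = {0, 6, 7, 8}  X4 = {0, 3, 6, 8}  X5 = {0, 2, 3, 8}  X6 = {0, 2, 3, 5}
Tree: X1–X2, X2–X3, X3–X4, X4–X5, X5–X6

No — vertex 1 appears in no bag.

A tree decomposition must satisfy three properties: every vertex lies in some bag; for every edge, both endpoints lie together in some bag; and for every vertex, the bags containing it form a connected subtree. Here vertex 1 appears in no bag, so the decomposition is invalid.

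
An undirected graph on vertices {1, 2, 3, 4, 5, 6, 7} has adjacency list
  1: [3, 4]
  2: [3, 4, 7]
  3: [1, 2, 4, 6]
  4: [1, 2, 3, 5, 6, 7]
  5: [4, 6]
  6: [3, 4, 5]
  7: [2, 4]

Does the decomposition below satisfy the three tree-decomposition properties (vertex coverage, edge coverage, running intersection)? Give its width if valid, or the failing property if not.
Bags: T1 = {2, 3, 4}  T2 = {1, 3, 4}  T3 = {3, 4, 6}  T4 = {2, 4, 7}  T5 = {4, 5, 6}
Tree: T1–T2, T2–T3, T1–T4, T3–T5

Yes; width 2.

Vertex coverage: the bags together contain {1, 2, 3, 4, 5, 6, 7}, the full vertex set. Edge coverage: each edge of G has both endpoints in at least one bag. Running intersection: for every vertex, the bags containing it form a connected subtree. All three properties hold, so this is a valid tree decomposition of width max|bag| − 1 = 2, and hence tw(G) ≤ 2.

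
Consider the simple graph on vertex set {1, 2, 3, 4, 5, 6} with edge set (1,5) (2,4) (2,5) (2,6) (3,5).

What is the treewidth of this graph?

1

A width-1 tree decomposition is:
Bags: B1 = {2, 5}  B2 = {2, 4}  B3 = {3, 5}  B4 = {2, 6}  B5 = {1, 5}
Tree: B1–B2, B1–B3, B2–B4, B1–B5
The largest bag has 2 vertices, giving width 1; this decomposition certifies tw(G) ≤ 1. G has an edge, so its treewidth is at least 1. Combining the bounds, tw(G) = 1.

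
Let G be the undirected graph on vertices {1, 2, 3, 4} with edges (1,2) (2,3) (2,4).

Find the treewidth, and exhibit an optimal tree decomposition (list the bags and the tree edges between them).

The largest bag has 2 vertices, giving width 1; this decomposition certifies tw(G) ≤ 1. G has an edge, so its treewidth is at least 1. Therefore the treewidth is 1.

Treewidth 1.
One such decomposition:
Bags: B1 = {1, 2}  B2 = {2, 4}  B3 = {2, 3}
Tree: B1–B2, B2–B3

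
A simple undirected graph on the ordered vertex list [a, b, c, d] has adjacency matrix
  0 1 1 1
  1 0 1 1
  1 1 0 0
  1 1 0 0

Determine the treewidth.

A width-2 tree decomposition is:
Bags: B1 = {a, b, d}  B2 = {a, b, c}
Tree: B1–B2
Every bag has size at most 3, so the width is 3 − 1 = 2 and tw(G) ≤ 2. For the lower bound, the 3 vertices {a, b, d} are pairwise adjacent, and any tree decomposition puts a clique entirely inside one bag — forcing width ≥ 2. Combining the bounds, tw(G) = 2.

2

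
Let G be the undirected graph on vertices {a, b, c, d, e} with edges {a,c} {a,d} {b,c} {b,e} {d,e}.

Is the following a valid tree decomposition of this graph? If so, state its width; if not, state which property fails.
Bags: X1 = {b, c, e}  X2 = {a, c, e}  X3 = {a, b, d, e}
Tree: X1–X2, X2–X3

No — bags containing vertex b are not connected in the tree.

A tree decomposition must satisfy three properties: every vertex lies in some bag; for every edge, both endpoints lie together in some bag; and for every vertex, the bags containing it form a connected subtree. Here bags containing vertex b are not connected in the tree, so the decomposition is invalid.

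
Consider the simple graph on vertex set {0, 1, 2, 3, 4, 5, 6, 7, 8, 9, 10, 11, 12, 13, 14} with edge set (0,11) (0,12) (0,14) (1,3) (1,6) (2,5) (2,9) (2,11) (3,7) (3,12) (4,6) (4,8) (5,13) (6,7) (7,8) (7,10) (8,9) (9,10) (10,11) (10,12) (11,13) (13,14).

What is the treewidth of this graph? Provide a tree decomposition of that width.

The largest bag has 4 vertices, giving width 3; this decomposition certifies tw(G) ≤ 3. For the lower bound: the 4 vertex sets {1,4,6}, {3}, {7}, {8,9,10,12} are disjoint, each induces a connected subgraph, and every pair is joined by at least one edge of G. Contracting each set to a single vertex therefore yields K_{4} as a minor, and since treewidth is minor-monotone, tw(G) ≥ tw(K_{4}) = 3. Hence tw(G) = 3 exactly.

Treewidth 3.
One optimal decomposition is:
Bags: B1 = {1, 3, 4, 6}  B2 = {3, 4, 6, 7}  B3 = {3, 4, 7, 8}  B4 = {3, 7, 8, 12}  B5 = {7, 8, 10, 12}  B6 = {8, 9, 10, 12}  B7 = {0, 9, 10, 12}  B8 = {0, 9, 10, 11}  B9 = {0, 2, 9, 11}  B10 = {0, 2, 11, 14}  B11 = {2, 11, 13, 14}  B12 = {2, 5, 13, 14}
Tree: B1–B2, B2–B3, B3–B4, B4–B5, B5–B6, B6–B7, B7–B8, B8–B9, B9–B10, B10–B11, B11–B12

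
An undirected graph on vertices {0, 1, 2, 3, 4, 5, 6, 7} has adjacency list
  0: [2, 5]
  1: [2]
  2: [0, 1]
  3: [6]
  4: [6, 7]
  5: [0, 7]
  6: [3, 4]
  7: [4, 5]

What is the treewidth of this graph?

A width-1 tree decomposition is:
Bags: B1 = {3, 6}  B2 = {4, 6}  B3 = {4, 7}  B4 = {5, 7}  B5 = {0, 5}  B6 = {0, 2}  B7 = {1, 2}
Tree: B1–B2, B2–B3, B3–B4, B4–B5, B5–B6, B6–B7
Every bag has size at most 2, so the width is 2 − 1 = 1 and tw(G) ≤ 1. G has an edge, so its treewidth is at least 1. The upper and lower bounds meet at 1, so that is the treewidth.

1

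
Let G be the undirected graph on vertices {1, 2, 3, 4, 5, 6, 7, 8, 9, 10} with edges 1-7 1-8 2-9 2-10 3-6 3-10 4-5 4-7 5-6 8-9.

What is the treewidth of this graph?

2

A width-2 tree decomposition is:
Bags: B1 = {4, 5, 7}  B2 = {1, 5, 7}  B3 = {1, 5, 8}  B4 = {5, 8, 9}  B5 = {2, 5, 9}  B6 = {2, 5, 10}  B7 = {3, 5, 10}  B8 = {3, 5, 6}
Tree: B1–B2, B2–B3, B3–B4, B4–B5, B5–B6, B6–B7, B7–B8
Each bag holds 3 vertices, so the decomposition has width 2, which upper-bounds the treewidth. For the lower bound, G contains the cycle 5–4–7–1–8–9–2–10–3–6–5, so G is not a forest; only forests have treewidth ≤ 1, hence tw(G) ≥ 2. Therefore the treewidth is 2.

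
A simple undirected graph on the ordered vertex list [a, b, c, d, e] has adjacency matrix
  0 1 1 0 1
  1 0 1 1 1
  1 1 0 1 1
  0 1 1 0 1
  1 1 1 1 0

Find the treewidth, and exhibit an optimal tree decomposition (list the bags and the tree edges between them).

Treewidth 3.
Bags: B1 = {a, b, c, e}  B2 = {b, c, d, e}
Tree: B1–B2

Every bag has size at most 4, so the width is 4 − 1 = 3 and tw(G) ≤ 3. For the lower bound, the 4 vertices {b, c, d, e} are pairwise adjacent, and any tree decomposition puts a clique entirely inside one bag — forcing width ≥ 3. Combining the bounds, tw(G) = 3.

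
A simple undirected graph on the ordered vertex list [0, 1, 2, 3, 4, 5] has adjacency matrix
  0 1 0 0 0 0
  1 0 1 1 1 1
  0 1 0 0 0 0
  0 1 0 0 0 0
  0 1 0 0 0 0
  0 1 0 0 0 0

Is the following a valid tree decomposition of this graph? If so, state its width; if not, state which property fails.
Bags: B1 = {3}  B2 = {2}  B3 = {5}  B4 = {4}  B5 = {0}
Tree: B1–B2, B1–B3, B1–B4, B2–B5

No — vertex 1 appears in no bag.

A tree decomposition must satisfy three properties: every vertex lies in some bag; for every edge, both endpoints lie together in some bag; and for every vertex, the bags containing it form a connected subtree. Here vertex 1 appears in no bag, so the decomposition is invalid.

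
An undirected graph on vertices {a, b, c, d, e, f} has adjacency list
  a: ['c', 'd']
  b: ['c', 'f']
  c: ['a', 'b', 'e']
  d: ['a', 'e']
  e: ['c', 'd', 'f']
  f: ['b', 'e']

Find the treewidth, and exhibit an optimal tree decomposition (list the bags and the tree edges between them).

Each bag holds 3 vertices, so the decomposition has width 2, which upper-bounds the treewidth. Since b–f–e–c–b is a cycle in G, G is not acyclic. Forests are exactly the graphs of treewidth ≤ 1, so tw(G) ≥ 2. Hence tw(G) = 2 exactly.

Treewidth 2.
One optimal decomposition is:
Bags: B1 = {b, c, f}  B2 = {c, e, f}  B3 = {a, c, e}  B4 = {a, d, e}
Tree: B1–B2, B2–B3, B3–B4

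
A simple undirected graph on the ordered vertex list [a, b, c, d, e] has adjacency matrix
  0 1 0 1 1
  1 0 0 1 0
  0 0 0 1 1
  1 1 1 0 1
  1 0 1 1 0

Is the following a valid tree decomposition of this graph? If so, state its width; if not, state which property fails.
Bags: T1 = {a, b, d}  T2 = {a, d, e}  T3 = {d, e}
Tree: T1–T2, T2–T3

No — vertex c appears in no bag.

A tree decomposition must satisfy three properties: every vertex lies in some bag; for every edge, both endpoints lie together in some bag; and for every vertex, the bags containing it form a connected subtree. Here vertex c appears in no bag, so the decomposition is invalid.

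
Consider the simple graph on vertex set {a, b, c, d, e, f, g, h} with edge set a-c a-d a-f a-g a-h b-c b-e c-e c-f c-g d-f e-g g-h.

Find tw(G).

A width-2 tree decomposition is:
Bags: B1 = {b, c, e}  B2 = {c, e, g}  B3 = {a, c, g}  B4 = {a, g, h}  B5 = {a, c, f}  B6 = {a, d, f}
Tree: B1–B2, B2–B3, B3–B4, B3–B5, B5–B6
The largest bag has 3 vertices, giving width 2; this decomposition certifies tw(G) ≤ 2. On the other hand G contains the 3-clique {a, d, f}. A clique must lie in a single bag of any decomposition, so no decomposition can have width below 2. The upper and lower bounds meet at 2, so that is the treewidth.

2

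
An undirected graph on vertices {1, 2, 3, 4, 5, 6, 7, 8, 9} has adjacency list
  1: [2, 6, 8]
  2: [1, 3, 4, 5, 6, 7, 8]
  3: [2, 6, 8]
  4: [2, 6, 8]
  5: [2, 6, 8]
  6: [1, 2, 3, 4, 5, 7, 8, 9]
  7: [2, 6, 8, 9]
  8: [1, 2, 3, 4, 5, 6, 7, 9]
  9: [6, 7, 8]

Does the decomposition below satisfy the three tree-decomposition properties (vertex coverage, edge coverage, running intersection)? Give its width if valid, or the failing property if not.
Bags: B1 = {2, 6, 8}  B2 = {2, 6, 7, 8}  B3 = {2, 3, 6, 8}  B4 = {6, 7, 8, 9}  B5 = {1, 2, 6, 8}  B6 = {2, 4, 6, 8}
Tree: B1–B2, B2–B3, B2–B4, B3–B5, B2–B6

A tree decomposition must satisfy three properties: every vertex lies in some bag; for every edge, both endpoints lie together in some bag; and for every vertex, the bags containing it form a connected subtree. Here vertex 5 appears in no bag, so the decomposition is invalid.

No — vertex 5 appears in no bag.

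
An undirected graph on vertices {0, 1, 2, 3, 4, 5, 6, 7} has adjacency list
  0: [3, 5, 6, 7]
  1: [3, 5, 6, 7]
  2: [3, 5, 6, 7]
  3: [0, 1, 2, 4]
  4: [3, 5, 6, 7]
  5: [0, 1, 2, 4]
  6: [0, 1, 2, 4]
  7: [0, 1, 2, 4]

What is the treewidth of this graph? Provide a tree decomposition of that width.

The largest bag has 5 vertices, giving width 4; this decomposition certifies tw(G) ≤ 4. For the lower bound: the 5 vertex sets {1,5}, {4,6}, {0,3}, {7}, {2} are disjoint, each induces a connected subgraph, and every pair is joined by at least one edge of G. Contracting each set to a single vertex therefore yields K_{5} as a minor, and since treewidth is minor-monotone, tw(G) ≥ tw(K_{5}) = 4. Combining the bounds, tw(G) = 4.

Treewidth 4.
One such decomposition:
Bags: B1 = {1, 3, 5, 6, 7}  B2 = {3, 4, 5, 6, 7}  B3 = {0, 3, 5, 6, 7}  B4 = {2, 3, 5, 6, 7}
Tree: B1–B2, B2–B3, B3–B4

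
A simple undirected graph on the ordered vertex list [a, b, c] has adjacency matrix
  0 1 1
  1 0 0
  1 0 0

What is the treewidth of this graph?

A width-1 tree decomposition is:
Bags: B1 = {a, b}  B2 = {a, c}
Tree: B1–B2
Each bag holds 2 vertices, so the decomposition has width 1, which upper-bounds the treewidth. G has an edge, so its treewidth is at least 1. Therefore the treewidth is 1.

1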